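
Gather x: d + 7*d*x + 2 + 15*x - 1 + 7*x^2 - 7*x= d + 7*x^2 + x*(7*d + 8) + 1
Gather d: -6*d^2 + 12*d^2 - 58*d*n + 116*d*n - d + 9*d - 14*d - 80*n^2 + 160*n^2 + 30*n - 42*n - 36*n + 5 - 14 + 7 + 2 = 6*d^2 + d*(58*n - 6) + 80*n^2 - 48*n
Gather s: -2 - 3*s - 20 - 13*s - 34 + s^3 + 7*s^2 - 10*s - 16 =s^3 + 7*s^2 - 26*s - 72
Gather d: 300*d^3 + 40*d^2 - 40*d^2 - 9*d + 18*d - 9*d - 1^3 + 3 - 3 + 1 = 300*d^3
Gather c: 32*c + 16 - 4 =32*c + 12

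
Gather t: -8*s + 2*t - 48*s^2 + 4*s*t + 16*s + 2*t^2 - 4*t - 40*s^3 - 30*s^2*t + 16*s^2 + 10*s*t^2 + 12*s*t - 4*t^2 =-40*s^3 - 32*s^2 + 8*s + t^2*(10*s - 2) + t*(-30*s^2 + 16*s - 2)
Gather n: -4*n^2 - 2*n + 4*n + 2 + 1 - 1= -4*n^2 + 2*n + 2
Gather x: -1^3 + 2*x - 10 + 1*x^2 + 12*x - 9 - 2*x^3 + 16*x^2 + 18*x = -2*x^3 + 17*x^2 + 32*x - 20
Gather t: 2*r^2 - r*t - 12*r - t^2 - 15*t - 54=2*r^2 - 12*r - t^2 + t*(-r - 15) - 54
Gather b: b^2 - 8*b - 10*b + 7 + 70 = b^2 - 18*b + 77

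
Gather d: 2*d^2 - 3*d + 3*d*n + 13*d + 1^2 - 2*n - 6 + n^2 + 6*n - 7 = 2*d^2 + d*(3*n + 10) + n^2 + 4*n - 12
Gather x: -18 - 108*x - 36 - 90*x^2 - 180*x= -90*x^2 - 288*x - 54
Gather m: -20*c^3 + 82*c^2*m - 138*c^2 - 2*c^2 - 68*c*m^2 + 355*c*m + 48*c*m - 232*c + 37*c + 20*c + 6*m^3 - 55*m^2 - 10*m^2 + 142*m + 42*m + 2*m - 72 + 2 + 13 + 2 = -20*c^3 - 140*c^2 - 175*c + 6*m^3 + m^2*(-68*c - 65) + m*(82*c^2 + 403*c + 186) - 55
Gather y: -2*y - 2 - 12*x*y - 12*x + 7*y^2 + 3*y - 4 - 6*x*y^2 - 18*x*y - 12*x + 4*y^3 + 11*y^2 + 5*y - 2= -24*x + 4*y^3 + y^2*(18 - 6*x) + y*(6 - 30*x) - 8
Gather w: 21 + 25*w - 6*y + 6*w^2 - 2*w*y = 6*w^2 + w*(25 - 2*y) - 6*y + 21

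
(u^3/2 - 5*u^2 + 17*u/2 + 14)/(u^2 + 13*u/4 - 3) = 2*(u^3 - 10*u^2 + 17*u + 28)/(4*u^2 + 13*u - 12)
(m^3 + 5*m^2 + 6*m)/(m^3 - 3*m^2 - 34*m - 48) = m/(m - 8)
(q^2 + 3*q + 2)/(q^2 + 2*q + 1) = (q + 2)/(q + 1)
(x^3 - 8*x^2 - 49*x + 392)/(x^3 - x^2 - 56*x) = (x - 7)/x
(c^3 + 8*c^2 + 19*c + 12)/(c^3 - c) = (c^2 + 7*c + 12)/(c*(c - 1))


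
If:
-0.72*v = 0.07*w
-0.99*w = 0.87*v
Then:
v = 0.00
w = 0.00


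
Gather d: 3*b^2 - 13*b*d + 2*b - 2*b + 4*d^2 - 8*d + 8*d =3*b^2 - 13*b*d + 4*d^2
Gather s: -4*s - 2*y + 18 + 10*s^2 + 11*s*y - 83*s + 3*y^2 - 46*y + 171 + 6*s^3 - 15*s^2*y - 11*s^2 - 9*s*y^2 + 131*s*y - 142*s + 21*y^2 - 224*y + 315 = 6*s^3 + s^2*(-15*y - 1) + s*(-9*y^2 + 142*y - 229) + 24*y^2 - 272*y + 504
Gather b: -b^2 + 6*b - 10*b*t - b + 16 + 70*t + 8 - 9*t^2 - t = -b^2 + b*(5 - 10*t) - 9*t^2 + 69*t + 24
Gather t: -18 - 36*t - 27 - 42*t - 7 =-78*t - 52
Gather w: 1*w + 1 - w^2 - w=1 - w^2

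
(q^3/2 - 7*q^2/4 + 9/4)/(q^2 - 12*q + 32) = (2*q^3 - 7*q^2 + 9)/(4*(q^2 - 12*q + 32))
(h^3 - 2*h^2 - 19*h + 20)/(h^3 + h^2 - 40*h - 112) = (h^2 - 6*h + 5)/(h^2 - 3*h - 28)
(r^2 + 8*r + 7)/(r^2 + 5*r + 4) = (r + 7)/(r + 4)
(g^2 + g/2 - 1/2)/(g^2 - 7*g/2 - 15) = (-2*g^2 - g + 1)/(-2*g^2 + 7*g + 30)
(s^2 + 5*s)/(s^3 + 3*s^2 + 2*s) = (s + 5)/(s^2 + 3*s + 2)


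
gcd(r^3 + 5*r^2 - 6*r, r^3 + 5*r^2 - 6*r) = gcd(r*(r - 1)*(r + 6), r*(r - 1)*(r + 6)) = r^3 + 5*r^2 - 6*r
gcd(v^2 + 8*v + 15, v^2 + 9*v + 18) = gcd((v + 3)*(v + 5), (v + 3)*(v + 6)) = v + 3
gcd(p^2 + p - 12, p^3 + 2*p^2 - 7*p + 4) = p + 4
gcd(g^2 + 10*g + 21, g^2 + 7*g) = g + 7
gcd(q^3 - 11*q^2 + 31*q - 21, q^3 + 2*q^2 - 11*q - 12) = q - 3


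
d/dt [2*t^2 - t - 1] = 4*t - 1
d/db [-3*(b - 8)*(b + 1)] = 21 - 6*b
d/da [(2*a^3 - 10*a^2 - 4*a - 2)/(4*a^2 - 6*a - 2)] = (2*a^4 - 6*a^3 + 16*a^2 + 14*a - 1)/(4*a^4 - 12*a^3 + 5*a^2 + 6*a + 1)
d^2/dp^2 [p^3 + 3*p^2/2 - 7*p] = 6*p + 3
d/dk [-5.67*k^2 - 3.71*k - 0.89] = -11.34*k - 3.71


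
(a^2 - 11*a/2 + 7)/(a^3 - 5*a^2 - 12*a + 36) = (a - 7/2)/(a^2 - 3*a - 18)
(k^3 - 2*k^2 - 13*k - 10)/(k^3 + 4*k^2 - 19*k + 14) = (k^3 - 2*k^2 - 13*k - 10)/(k^3 + 4*k^2 - 19*k + 14)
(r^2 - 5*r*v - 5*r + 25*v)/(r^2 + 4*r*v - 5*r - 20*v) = (r - 5*v)/(r + 4*v)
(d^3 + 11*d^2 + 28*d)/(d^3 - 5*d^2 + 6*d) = (d^2 + 11*d + 28)/(d^2 - 5*d + 6)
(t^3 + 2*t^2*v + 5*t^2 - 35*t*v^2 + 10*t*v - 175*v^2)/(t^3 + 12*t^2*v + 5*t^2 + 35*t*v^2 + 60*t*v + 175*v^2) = (t - 5*v)/(t + 5*v)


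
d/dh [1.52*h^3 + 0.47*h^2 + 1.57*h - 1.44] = 4.56*h^2 + 0.94*h + 1.57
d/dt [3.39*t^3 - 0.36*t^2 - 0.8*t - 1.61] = 10.17*t^2 - 0.72*t - 0.8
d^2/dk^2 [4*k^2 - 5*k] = 8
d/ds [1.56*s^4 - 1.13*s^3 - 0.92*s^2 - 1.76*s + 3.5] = 6.24*s^3 - 3.39*s^2 - 1.84*s - 1.76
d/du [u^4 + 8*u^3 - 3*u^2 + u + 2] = 4*u^3 + 24*u^2 - 6*u + 1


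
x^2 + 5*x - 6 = (x - 1)*(x + 6)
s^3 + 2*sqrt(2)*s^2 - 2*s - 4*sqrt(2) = (s - sqrt(2))*(s + sqrt(2))*(s + 2*sqrt(2))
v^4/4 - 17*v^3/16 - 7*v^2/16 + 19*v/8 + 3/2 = (v/4 + 1/4)*(v - 4)*(v - 2)*(v + 3/4)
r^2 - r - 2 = (r - 2)*(r + 1)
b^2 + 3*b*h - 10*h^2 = (b - 2*h)*(b + 5*h)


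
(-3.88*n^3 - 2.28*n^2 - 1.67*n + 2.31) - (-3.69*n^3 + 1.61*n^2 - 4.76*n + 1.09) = -0.19*n^3 - 3.89*n^2 + 3.09*n + 1.22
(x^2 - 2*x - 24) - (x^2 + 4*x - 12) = -6*x - 12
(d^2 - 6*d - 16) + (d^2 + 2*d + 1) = 2*d^2 - 4*d - 15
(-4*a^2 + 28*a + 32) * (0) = 0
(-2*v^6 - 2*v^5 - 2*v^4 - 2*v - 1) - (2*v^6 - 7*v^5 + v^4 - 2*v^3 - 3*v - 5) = -4*v^6 + 5*v^5 - 3*v^4 + 2*v^3 + v + 4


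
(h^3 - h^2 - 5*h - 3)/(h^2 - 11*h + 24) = (h^2 + 2*h + 1)/(h - 8)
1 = 1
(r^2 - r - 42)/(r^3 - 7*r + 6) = (r^2 - r - 42)/(r^3 - 7*r + 6)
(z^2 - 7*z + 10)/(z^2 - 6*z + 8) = (z - 5)/(z - 4)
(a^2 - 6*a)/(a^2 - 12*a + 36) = a/(a - 6)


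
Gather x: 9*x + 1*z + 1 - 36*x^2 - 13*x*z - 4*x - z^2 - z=-36*x^2 + x*(5 - 13*z) - z^2 + 1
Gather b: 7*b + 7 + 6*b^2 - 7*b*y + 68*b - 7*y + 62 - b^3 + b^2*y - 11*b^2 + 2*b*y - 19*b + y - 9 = -b^3 + b^2*(y - 5) + b*(56 - 5*y) - 6*y + 60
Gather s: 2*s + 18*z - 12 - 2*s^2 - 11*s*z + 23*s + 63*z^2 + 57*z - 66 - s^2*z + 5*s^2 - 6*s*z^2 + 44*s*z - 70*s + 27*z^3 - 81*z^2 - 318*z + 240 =s^2*(3 - z) + s*(-6*z^2 + 33*z - 45) + 27*z^3 - 18*z^2 - 243*z + 162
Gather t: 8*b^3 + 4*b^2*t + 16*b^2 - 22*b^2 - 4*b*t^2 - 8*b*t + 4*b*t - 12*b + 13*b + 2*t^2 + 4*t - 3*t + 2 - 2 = 8*b^3 - 6*b^2 + b + t^2*(2 - 4*b) + t*(4*b^2 - 4*b + 1)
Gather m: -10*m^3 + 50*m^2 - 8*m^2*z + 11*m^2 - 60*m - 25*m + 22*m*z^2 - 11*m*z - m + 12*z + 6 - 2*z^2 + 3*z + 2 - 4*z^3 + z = -10*m^3 + m^2*(61 - 8*z) + m*(22*z^2 - 11*z - 86) - 4*z^3 - 2*z^2 + 16*z + 8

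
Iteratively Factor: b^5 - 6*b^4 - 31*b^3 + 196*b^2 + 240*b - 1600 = (b - 5)*(b^4 - b^3 - 36*b^2 + 16*b + 320) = (b - 5)*(b + 4)*(b^3 - 5*b^2 - 16*b + 80) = (b - 5)*(b + 4)^2*(b^2 - 9*b + 20) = (b - 5)^2*(b + 4)^2*(b - 4)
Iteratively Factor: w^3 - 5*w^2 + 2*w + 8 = (w - 4)*(w^2 - w - 2) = (w - 4)*(w + 1)*(w - 2)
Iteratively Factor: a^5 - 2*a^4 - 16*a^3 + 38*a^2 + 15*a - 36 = (a + 1)*(a^4 - 3*a^3 - 13*a^2 + 51*a - 36) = (a + 1)*(a + 4)*(a^3 - 7*a^2 + 15*a - 9) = (a - 3)*(a + 1)*(a + 4)*(a^2 - 4*a + 3) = (a - 3)*(a - 1)*(a + 1)*(a + 4)*(a - 3)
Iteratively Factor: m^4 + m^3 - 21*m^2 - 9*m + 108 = (m + 4)*(m^3 - 3*m^2 - 9*m + 27) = (m - 3)*(m + 4)*(m^2 - 9) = (m - 3)*(m + 3)*(m + 4)*(m - 3)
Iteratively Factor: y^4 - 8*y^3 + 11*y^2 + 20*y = (y - 4)*(y^3 - 4*y^2 - 5*y) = y*(y - 4)*(y^2 - 4*y - 5) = y*(y - 4)*(y + 1)*(y - 5)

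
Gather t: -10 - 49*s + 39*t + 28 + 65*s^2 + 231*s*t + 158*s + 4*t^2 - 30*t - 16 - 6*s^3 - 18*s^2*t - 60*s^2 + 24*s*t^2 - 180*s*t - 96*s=-6*s^3 + 5*s^2 + 13*s + t^2*(24*s + 4) + t*(-18*s^2 + 51*s + 9) + 2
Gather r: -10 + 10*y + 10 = 10*y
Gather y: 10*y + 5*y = 15*y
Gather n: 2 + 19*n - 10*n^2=-10*n^2 + 19*n + 2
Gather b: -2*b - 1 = -2*b - 1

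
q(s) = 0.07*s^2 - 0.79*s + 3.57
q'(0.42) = -0.73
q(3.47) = 1.67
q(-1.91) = 5.33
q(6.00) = 1.35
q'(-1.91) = -1.06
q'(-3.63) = -1.30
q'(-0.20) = -0.82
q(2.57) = 2.00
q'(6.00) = 0.05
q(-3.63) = 7.36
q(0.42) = 3.25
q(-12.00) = 23.13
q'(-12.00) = -2.47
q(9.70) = 2.49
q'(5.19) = -0.06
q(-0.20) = 3.73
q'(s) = 0.14*s - 0.79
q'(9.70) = 0.57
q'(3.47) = -0.30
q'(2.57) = -0.43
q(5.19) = 1.36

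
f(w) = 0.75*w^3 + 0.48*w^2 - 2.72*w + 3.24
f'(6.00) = 84.04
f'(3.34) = 25.59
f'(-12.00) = 309.76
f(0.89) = 1.73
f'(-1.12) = -0.97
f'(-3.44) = 20.60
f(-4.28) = -35.13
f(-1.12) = 5.83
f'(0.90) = -0.03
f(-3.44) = -12.25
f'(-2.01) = 4.44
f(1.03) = 1.77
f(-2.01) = 4.56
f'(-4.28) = 34.39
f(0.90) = 1.73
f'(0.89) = -0.08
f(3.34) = 27.45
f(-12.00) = -1191.00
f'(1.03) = 0.66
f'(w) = 2.25*w^2 + 0.96*w - 2.72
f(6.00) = 166.20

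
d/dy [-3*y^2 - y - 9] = -6*y - 1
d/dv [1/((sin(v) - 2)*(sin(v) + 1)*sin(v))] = (-3*cos(v) + 2/tan(v) + 2*cos(v)/sin(v)^2)/((sin(v) - 2)^2*(sin(v) + 1)^2)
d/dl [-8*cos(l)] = 8*sin(l)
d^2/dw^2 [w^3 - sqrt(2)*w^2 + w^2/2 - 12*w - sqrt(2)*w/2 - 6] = 6*w - 2*sqrt(2) + 1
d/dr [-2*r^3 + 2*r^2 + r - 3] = -6*r^2 + 4*r + 1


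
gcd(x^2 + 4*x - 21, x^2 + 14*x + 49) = x + 7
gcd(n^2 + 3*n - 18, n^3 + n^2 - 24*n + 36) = n^2 + 3*n - 18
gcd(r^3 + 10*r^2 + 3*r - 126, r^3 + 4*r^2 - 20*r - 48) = r + 6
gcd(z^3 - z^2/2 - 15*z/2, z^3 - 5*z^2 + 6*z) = z^2 - 3*z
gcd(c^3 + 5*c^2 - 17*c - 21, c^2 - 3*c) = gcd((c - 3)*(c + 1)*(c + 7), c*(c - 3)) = c - 3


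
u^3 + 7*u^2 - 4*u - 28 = (u - 2)*(u + 2)*(u + 7)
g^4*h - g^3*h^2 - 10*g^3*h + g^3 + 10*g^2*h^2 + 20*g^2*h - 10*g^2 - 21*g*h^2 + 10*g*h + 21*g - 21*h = (g - 7)*(g - 3)*(g - h)*(g*h + 1)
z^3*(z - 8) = z^4 - 8*z^3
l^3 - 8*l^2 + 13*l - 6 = (l - 6)*(l - 1)^2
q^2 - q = q*(q - 1)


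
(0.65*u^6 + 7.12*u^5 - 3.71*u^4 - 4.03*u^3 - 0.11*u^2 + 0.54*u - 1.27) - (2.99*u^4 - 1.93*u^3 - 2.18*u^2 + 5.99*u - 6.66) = 0.65*u^6 + 7.12*u^5 - 6.7*u^4 - 2.1*u^3 + 2.07*u^2 - 5.45*u + 5.39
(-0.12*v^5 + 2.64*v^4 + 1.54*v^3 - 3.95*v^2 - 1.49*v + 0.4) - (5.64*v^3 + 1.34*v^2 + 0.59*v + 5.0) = -0.12*v^5 + 2.64*v^4 - 4.1*v^3 - 5.29*v^2 - 2.08*v - 4.6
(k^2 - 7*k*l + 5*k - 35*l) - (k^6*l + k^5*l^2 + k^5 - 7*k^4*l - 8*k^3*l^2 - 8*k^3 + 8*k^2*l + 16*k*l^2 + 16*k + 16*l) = -k^6*l - k^5*l^2 - k^5 + 7*k^4*l + 8*k^3*l^2 + 8*k^3 - 8*k^2*l + k^2 - 16*k*l^2 - 7*k*l - 11*k - 51*l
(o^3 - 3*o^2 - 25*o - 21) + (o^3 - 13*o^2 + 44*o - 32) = 2*o^3 - 16*o^2 + 19*o - 53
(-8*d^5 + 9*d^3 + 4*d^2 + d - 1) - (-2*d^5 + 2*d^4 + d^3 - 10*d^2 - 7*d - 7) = -6*d^5 - 2*d^4 + 8*d^3 + 14*d^2 + 8*d + 6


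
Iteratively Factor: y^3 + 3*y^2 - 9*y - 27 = (y + 3)*(y^2 - 9) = (y - 3)*(y + 3)*(y + 3)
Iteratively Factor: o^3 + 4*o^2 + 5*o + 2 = (o + 1)*(o^2 + 3*o + 2) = (o + 1)*(o + 2)*(o + 1)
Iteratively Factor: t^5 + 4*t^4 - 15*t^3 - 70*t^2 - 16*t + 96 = (t + 3)*(t^4 + t^3 - 18*t^2 - 16*t + 32) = (t - 4)*(t + 3)*(t^3 + 5*t^2 + 2*t - 8) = (t - 4)*(t + 3)*(t + 4)*(t^2 + t - 2) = (t - 4)*(t + 2)*(t + 3)*(t + 4)*(t - 1)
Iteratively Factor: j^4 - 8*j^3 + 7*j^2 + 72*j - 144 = (j - 4)*(j^3 - 4*j^2 - 9*j + 36) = (j - 4)^2*(j^2 - 9) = (j - 4)^2*(j + 3)*(j - 3)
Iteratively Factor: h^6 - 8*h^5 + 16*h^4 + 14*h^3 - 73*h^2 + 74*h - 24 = (h - 3)*(h^5 - 5*h^4 + h^3 + 17*h^2 - 22*h + 8) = (h - 3)*(h - 1)*(h^4 - 4*h^3 - 3*h^2 + 14*h - 8) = (h - 4)*(h - 3)*(h - 1)*(h^3 - 3*h + 2) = (h - 4)*(h - 3)*(h - 1)^2*(h^2 + h - 2) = (h - 4)*(h - 3)*(h - 1)^2*(h + 2)*(h - 1)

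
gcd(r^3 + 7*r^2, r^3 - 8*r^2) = r^2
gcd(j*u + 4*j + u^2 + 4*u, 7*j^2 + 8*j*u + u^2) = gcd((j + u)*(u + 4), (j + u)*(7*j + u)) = j + u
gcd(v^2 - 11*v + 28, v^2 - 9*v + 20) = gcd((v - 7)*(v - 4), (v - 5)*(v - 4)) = v - 4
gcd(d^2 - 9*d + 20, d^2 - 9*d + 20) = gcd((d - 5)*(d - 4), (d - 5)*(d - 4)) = d^2 - 9*d + 20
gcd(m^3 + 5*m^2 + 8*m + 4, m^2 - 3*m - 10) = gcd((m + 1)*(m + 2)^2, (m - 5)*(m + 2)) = m + 2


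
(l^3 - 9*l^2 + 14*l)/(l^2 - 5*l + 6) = l*(l - 7)/(l - 3)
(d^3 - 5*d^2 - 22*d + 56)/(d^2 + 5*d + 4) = (d^2 - 9*d + 14)/(d + 1)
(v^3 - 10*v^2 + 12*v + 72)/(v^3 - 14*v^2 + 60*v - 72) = (v + 2)/(v - 2)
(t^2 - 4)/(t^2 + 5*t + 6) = (t - 2)/(t + 3)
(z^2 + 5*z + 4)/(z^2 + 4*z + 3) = (z + 4)/(z + 3)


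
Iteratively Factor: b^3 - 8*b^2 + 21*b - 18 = (b - 3)*(b^2 - 5*b + 6) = (b - 3)*(b - 2)*(b - 3)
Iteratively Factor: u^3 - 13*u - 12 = (u - 4)*(u^2 + 4*u + 3) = (u - 4)*(u + 3)*(u + 1)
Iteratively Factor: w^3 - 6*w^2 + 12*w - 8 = (w - 2)*(w^2 - 4*w + 4) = (w - 2)^2*(w - 2)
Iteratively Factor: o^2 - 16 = (o + 4)*(o - 4)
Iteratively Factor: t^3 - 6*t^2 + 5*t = (t - 5)*(t^2 - t) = (t - 5)*(t - 1)*(t)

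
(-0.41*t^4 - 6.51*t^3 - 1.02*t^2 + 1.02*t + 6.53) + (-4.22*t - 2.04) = -0.41*t^4 - 6.51*t^3 - 1.02*t^2 - 3.2*t + 4.49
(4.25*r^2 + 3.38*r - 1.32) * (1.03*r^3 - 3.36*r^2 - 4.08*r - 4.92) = 4.3775*r^5 - 10.7986*r^4 - 30.0564*r^3 - 30.2652*r^2 - 11.244*r + 6.4944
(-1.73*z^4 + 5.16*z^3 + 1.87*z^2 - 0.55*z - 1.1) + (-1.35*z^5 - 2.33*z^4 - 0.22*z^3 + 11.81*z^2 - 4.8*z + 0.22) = -1.35*z^5 - 4.06*z^4 + 4.94*z^3 + 13.68*z^2 - 5.35*z - 0.88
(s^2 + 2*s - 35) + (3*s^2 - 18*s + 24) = 4*s^2 - 16*s - 11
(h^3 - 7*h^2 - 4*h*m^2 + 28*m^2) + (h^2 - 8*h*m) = h^3 - 6*h^2 - 4*h*m^2 - 8*h*m + 28*m^2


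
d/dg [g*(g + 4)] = 2*g + 4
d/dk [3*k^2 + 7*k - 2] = 6*k + 7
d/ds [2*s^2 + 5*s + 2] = 4*s + 5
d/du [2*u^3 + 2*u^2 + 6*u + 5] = 6*u^2 + 4*u + 6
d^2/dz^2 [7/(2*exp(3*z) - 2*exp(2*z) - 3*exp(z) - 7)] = 7*((-18*exp(2*z) + 8*exp(z) + 3)*(-2*exp(3*z) + 2*exp(2*z) + 3*exp(z) + 7) - 2*(-6*exp(2*z) + 4*exp(z) + 3)^2*exp(z))*exp(z)/(-2*exp(3*z) + 2*exp(2*z) + 3*exp(z) + 7)^3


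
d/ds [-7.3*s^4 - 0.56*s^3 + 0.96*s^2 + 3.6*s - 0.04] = -29.2*s^3 - 1.68*s^2 + 1.92*s + 3.6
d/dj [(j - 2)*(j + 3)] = 2*j + 1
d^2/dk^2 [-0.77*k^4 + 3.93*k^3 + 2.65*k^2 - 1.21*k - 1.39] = -9.24*k^2 + 23.58*k + 5.3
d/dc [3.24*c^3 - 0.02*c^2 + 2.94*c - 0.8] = 9.72*c^2 - 0.04*c + 2.94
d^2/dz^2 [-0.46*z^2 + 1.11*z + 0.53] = -0.920000000000000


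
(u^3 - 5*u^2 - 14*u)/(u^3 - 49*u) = (u + 2)/(u + 7)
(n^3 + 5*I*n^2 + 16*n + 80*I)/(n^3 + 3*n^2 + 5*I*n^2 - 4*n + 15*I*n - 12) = (n^2 + I*n + 20)/(n^2 + n*(3 + I) + 3*I)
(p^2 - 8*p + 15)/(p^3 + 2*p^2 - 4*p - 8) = (p^2 - 8*p + 15)/(p^3 + 2*p^2 - 4*p - 8)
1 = 1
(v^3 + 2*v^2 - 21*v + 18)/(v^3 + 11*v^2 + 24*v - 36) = (v - 3)/(v + 6)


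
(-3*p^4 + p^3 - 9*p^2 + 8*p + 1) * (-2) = 6*p^4 - 2*p^3 + 18*p^2 - 16*p - 2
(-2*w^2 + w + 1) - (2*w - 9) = -2*w^2 - w + 10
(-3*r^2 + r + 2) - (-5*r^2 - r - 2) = 2*r^2 + 2*r + 4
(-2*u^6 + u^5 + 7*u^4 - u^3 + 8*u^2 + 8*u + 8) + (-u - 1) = -2*u^6 + u^5 + 7*u^4 - u^3 + 8*u^2 + 7*u + 7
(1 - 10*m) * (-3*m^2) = 30*m^3 - 3*m^2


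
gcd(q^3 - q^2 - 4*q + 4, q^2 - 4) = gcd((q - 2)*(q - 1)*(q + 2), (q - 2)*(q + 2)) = q^2 - 4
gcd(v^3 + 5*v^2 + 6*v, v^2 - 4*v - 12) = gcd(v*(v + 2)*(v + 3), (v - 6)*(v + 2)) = v + 2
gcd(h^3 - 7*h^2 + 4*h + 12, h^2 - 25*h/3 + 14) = h - 6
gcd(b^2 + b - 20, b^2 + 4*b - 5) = b + 5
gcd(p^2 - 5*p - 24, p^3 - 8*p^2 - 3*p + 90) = p + 3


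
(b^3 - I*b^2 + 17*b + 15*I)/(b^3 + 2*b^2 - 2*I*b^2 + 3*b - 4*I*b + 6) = (b^2 - 2*I*b + 15)/(b^2 + b*(2 - 3*I) - 6*I)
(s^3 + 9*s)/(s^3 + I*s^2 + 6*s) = (s - 3*I)/(s - 2*I)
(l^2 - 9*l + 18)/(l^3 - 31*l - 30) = (l - 3)/(l^2 + 6*l + 5)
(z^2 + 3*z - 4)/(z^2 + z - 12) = (z - 1)/(z - 3)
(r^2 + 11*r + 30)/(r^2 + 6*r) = (r + 5)/r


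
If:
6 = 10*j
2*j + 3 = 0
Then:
No Solution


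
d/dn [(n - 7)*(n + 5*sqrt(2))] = 2*n - 7 + 5*sqrt(2)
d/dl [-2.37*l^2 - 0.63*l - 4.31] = -4.74*l - 0.63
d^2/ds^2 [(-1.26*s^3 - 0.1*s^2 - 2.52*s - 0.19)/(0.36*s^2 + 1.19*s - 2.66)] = (2.22044604925031e-16*s^5 + 1.77635683940025e-15*s^4 - 6.549228*s^3 + 23.20812*s^2 - 68.458824*s - 18.270742)/(0.046656*s^6 + 0.462672*s^5 + 0.49518*s^4 - 5.152105*s^3 - 3.65883*s^2 + 25.259892*s - 18.821096)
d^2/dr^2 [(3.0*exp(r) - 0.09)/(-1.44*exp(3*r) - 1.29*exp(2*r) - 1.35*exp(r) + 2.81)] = (-24.8832*exp(6*r) - 15.038784*exp(5*r) + 20.174724*exp(4*r) - 151.636104*exp(3*r) - 61.500411*exp(2*r) - 9.91151100000001*exp(r) - 23.346885)*exp(r)/(2.985984*exp(9*r) + 8.024832*exp(8*r) + 15.586992*exp(7*r) - 0.287198999999998*exp(6*r) - 16.706331*exp(5*r) - 39.751128*exp(4*r) + 7.209837*exp(3*r) + 15.194232*exp(2*r) + 31.979205*exp(r) - 22.188041)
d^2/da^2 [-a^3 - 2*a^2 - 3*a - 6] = -6*a - 4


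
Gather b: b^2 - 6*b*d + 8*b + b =b^2 + b*(9 - 6*d)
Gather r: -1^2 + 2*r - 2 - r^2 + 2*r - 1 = -r^2 + 4*r - 4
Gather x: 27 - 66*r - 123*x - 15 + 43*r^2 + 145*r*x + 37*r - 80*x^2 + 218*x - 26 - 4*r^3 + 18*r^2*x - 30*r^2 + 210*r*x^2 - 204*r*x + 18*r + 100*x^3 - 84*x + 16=-4*r^3 + 13*r^2 - 11*r + 100*x^3 + x^2*(210*r - 80) + x*(18*r^2 - 59*r + 11) + 2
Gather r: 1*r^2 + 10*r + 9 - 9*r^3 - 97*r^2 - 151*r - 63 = -9*r^3 - 96*r^2 - 141*r - 54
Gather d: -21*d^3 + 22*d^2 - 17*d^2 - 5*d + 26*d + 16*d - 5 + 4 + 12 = -21*d^3 + 5*d^2 + 37*d + 11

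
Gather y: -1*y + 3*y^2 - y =3*y^2 - 2*y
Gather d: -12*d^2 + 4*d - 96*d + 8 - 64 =-12*d^2 - 92*d - 56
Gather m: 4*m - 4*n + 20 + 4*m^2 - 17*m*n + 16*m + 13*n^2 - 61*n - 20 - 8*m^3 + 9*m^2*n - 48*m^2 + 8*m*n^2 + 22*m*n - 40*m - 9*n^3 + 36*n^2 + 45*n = -8*m^3 + m^2*(9*n - 44) + m*(8*n^2 + 5*n - 20) - 9*n^3 + 49*n^2 - 20*n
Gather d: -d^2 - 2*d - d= -d^2 - 3*d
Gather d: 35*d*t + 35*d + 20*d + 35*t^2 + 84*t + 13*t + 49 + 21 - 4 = d*(35*t + 55) + 35*t^2 + 97*t + 66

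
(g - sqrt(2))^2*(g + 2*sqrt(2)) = g^3 - 6*g + 4*sqrt(2)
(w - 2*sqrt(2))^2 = w^2 - 4*sqrt(2)*w + 8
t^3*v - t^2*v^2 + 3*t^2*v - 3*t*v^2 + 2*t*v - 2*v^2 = (t + 2)*(t - v)*(t*v + v)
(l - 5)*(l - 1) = l^2 - 6*l + 5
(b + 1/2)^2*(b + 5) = b^3 + 6*b^2 + 21*b/4 + 5/4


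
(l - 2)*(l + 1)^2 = l^3 - 3*l - 2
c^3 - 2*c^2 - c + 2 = (c - 2)*(c - 1)*(c + 1)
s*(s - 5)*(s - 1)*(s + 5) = s^4 - s^3 - 25*s^2 + 25*s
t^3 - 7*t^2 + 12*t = t*(t - 4)*(t - 3)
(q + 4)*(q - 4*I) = q^2 + 4*q - 4*I*q - 16*I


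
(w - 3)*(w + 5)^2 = w^3 + 7*w^2 - 5*w - 75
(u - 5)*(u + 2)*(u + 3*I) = u^3 - 3*u^2 + 3*I*u^2 - 10*u - 9*I*u - 30*I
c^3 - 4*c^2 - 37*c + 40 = (c - 8)*(c - 1)*(c + 5)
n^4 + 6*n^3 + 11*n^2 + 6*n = n*(n + 1)*(n + 2)*(n + 3)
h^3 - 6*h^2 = h^2*(h - 6)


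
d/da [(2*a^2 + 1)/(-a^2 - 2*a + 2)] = 2*(-2*a^2 + 5*a + 1)/(a^4 + 4*a^3 - 8*a + 4)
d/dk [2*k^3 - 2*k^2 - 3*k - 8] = 6*k^2 - 4*k - 3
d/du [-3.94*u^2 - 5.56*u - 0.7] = -7.88*u - 5.56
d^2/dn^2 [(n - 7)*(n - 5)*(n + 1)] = 6*n - 22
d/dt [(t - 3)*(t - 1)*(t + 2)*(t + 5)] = 4*t^3 + 9*t^2 - 30*t - 19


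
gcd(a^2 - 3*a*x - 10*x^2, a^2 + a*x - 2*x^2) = a + 2*x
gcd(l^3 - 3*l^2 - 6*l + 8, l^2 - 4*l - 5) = 1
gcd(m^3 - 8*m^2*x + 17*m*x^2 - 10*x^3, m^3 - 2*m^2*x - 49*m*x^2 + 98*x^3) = -m + 2*x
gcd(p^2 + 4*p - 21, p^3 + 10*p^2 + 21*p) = p + 7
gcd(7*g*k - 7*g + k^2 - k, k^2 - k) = k - 1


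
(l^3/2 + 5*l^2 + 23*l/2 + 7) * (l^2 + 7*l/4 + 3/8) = l^5/2 + 47*l^4/8 + 327*l^3/16 + 29*l^2 + 265*l/16 + 21/8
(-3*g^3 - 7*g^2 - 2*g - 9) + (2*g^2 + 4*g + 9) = -3*g^3 - 5*g^2 + 2*g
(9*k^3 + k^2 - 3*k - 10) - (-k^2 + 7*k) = 9*k^3 + 2*k^2 - 10*k - 10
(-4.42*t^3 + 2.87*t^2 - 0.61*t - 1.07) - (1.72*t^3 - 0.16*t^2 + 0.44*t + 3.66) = -6.14*t^3 + 3.03*t^2 - 1.05*t - 4.73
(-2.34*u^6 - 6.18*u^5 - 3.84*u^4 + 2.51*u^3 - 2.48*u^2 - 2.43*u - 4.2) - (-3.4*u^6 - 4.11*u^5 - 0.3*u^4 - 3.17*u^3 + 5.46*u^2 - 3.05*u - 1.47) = 1.06*u^6 - 2.07*u^5 - 3.54*u^4 + 5.68*u^3 - 7.94*u^2 + 0.62*u - 2.73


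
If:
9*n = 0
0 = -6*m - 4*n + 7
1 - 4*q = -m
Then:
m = 7/6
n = 0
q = 13/24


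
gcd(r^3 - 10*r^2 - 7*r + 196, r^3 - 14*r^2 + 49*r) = r^2 - 14*r + 49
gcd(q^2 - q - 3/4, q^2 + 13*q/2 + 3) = q + 1/2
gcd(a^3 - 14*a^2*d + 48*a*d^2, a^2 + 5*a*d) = a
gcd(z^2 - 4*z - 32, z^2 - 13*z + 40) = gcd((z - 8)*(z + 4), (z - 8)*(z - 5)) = z - 8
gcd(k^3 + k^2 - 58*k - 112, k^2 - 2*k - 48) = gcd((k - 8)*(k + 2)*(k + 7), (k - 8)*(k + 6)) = k - 8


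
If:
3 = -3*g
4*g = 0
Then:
No Solution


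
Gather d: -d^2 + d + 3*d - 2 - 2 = -d^2 + 4*d - 4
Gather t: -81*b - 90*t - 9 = -81*b - 90*t - 9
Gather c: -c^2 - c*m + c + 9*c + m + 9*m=-c^2 + c*(10 - m) + 10*m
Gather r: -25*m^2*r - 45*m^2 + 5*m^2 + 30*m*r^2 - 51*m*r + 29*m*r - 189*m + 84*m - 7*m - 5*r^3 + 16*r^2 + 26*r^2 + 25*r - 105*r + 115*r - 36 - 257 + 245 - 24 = -40*m^2 - 112*m - 5*r^3 + r^2*(30*m + 42) + r*(-25*m^2 - 22*m + 35) - 72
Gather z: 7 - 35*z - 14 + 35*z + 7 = 0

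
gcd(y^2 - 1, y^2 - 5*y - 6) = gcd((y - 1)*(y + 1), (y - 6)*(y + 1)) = y + 1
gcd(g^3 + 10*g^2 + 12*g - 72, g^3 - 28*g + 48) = g^2 + 4*g - 12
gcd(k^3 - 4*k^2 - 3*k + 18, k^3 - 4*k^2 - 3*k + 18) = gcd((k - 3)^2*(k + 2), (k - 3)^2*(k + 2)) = k^3 - 4*k^2 - 3*k + 18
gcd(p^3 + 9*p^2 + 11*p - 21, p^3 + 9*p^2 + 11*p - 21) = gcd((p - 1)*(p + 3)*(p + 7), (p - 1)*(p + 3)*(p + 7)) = p^3 + 9*p^2 + 11*p - 21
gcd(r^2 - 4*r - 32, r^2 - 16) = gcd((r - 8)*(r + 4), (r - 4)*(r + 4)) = r + 4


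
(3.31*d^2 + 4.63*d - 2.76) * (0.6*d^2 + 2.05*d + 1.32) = 1.986*d^4 + 9.5635*d^3 + 12.2047*d^2 + 0.453600000000001*d - 3.6432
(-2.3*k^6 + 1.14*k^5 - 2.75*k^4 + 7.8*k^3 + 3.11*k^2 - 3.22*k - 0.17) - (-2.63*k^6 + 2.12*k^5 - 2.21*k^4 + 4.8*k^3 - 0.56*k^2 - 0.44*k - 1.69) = 0.33*k^6 - 0.98*k^5 - 0.54*k^4 + 3.0*k^3 + 3.67*k^2 - 2.78*k + 1.52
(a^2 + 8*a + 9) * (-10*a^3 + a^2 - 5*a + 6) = -10*a^5 - 79*a^4 - 87*a^3 - 25*a^2 + 3*a + 54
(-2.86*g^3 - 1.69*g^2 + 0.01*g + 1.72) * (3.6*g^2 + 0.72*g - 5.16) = -10.296*g^5 - 8.1432*g^4 + 13.5768*g^3 + 14.9196*g^2 + 1.1868*g - 8.8752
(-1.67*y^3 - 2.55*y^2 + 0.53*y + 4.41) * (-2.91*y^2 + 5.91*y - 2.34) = 4.8597*y^5 - 2.4492*y^4 - 12.705*y^3 - 3.7338*y^2 + 24.8229*y - 10.3194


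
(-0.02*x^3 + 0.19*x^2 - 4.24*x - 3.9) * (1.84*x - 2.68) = -0.0368*x^4 + 0.4032*x^3 - 8.3108*x^2 + 4.1872*x + 10.452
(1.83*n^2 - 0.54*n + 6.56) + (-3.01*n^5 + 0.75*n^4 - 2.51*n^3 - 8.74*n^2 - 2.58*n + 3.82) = -3.01*n^5 + 0.75*n^4 - 2.51*n^3 - 6.91*n^2 - 3.12*n + 10.38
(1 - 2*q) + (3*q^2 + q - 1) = 3*q^2 - q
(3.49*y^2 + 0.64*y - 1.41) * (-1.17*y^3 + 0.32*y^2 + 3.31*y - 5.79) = -4.0833*y^5 + 0.368*y^4 + 13.4064*y^3 - 18.5399*y^2 - 8.3727*y + 8.1639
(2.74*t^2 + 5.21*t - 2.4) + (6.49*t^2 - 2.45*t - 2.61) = 9.23*t^2 + 2.76*t - 5.01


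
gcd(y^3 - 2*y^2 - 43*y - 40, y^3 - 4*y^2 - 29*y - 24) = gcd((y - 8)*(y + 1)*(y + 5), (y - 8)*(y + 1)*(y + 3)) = y^2 - 7*y - 8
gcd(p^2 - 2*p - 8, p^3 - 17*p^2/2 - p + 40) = p + 2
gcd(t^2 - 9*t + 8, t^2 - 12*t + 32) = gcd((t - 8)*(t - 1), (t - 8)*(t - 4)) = t - 8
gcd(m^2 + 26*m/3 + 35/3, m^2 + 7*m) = m + 7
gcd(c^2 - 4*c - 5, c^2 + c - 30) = c - 5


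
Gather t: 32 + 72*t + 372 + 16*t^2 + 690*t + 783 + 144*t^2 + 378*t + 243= 160*t^2 + 1140*t + 1430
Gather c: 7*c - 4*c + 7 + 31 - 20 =3*c + 18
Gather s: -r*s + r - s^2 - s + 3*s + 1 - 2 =r - s^2 + s*(2 - r) - 1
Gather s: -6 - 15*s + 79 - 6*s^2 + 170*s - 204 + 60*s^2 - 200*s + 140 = 54*s^2 - 45*s + 9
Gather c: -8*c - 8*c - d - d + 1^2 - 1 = -16*c - 2*d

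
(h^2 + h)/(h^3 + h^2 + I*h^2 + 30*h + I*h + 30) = h/(h^2 + I*h + 30)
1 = 1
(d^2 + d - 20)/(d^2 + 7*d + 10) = (d - 4)/(d + 2)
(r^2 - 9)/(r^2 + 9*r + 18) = (r - 3)/(r + 6)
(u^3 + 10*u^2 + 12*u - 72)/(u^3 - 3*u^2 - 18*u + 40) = (u^2 + 12*u + 36)/(u^2 - u - 20)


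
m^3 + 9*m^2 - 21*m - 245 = (m - 5)*(m + 7)^2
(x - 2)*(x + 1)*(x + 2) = x^3 + x^2 - 4*x - 4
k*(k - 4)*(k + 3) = k^3 - k^2 - 12*k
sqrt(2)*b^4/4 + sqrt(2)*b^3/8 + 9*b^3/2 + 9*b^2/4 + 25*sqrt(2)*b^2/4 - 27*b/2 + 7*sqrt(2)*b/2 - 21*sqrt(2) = (b/2 + sqrt(2))*(b - 3/2)*(b + 7*sqrt(2))*(sqrt(2)*b/2 + sqrt(2))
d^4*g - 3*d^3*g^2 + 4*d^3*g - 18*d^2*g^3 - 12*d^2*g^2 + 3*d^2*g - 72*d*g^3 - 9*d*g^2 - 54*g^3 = (d + 3)*(d - 6*g)*(d + 3*g)*(d*g + g)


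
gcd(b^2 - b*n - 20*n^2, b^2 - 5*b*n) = b - 5*n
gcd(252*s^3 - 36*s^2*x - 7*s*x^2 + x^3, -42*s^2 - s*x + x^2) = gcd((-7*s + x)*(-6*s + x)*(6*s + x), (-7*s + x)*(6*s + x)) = -42*s^2 - s*x + x^2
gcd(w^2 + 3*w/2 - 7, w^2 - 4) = w - 2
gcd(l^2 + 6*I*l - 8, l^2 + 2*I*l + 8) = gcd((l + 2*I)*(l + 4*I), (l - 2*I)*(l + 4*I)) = l + 4*I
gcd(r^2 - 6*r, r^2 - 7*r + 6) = r - 6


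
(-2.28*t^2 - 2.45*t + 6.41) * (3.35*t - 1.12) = -7.638*t^3 - 5.6539*t^2 + 24.2175*t - 7.1792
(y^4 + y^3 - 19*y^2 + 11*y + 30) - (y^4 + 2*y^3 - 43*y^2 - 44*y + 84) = -y^3 + 24*y^2 + 55*y - 54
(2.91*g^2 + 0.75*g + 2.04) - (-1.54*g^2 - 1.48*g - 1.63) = 4.45*g^2 + 2.23*g + 3.67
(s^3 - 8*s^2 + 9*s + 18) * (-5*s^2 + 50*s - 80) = -5*s^5 + 90*s^4 - 525*s^3 + 1000*s^2 + 180*s - 1440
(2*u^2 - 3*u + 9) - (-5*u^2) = 7*u^2 - 3*u + 9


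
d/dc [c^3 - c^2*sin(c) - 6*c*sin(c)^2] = -c^2*cos(c) + 3*c^2 - 2*c*sin(c) - 6*c*sin(2*c) - 6*sin(c)^2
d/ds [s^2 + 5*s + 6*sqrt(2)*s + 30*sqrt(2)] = 2*s + 5 + 6*sqrt(2)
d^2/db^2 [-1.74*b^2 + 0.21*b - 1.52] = -3.48000000000000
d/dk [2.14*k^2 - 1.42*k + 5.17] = 4.28*k - 1.42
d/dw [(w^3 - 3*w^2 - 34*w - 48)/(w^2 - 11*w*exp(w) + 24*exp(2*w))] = ((w^2 - 11*w*exp(w) + 24*exp(2*w))*(3*w^2 - 6*w - 34) - (-w^3 + 3*w^2 + 34*w + 48)*(11*w*exp(w) - 2*w - 48*exp(2*w) + 11*exp(w)))/(w^2 - 11*w*exp(w) + 24*exp(2*w))^2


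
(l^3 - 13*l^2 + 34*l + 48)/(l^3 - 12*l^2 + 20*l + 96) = (l + 1)/(l + 2)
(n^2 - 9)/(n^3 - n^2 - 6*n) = (n + 3)/(n*(n + 2))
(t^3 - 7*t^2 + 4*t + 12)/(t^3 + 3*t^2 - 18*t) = (t^3 - 7*t^2 + 4*t + 12)/(t*(t^2 + 3*t - 18))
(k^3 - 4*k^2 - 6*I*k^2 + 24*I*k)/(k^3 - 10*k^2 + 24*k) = (k - 6*I)/(k - 6)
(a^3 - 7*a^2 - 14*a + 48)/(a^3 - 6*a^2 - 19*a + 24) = (a - 2)/(a - 1)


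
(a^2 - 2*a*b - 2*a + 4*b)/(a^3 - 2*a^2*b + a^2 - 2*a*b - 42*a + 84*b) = (a - 2)/(a^2 + a - 42)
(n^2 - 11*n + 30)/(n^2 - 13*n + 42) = (n - 5)/(n - 7)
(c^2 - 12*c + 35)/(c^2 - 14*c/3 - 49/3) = 3*(c - 5)/(3*c + 7)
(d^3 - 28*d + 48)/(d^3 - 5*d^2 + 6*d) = (d^2 + 2*d - 24)/(d*(d - 3))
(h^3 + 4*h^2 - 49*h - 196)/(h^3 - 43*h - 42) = (h^2 + 11*h + 28)/(h^2 + 7*h + 6)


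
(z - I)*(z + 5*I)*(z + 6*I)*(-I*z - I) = -I*z^4 + 10*z^3 - I*z^3 + 10*z^2 + 19*I*z^2 + 30*z + 19*I*z + 30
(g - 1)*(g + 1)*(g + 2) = g^3 + 2*g^2 - g - 2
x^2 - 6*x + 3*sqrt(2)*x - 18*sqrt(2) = (x - 6)*(x + 3*sqrt(2))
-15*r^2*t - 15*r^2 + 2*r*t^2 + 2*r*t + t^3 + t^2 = (-3*r + t)*(5*r + t)*(t + 1)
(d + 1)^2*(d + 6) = d^3 + 8*d^2 + 13*d + 6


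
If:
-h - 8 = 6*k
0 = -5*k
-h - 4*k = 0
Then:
No Solution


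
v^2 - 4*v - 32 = (v - 8)*(v + 4)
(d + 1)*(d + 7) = d^2 + 8*d + 7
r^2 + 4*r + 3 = (r + 1)*(r + 3)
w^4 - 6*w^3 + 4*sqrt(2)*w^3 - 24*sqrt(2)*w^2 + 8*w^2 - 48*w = w*(w - 6)*(w + 2*sqrt(2))^2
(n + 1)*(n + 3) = n^2 + 4*n + 3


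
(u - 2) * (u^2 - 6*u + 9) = u^3 - 8*u^2 + 21*u - 18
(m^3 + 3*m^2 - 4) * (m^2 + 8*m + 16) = m^5 + 11*m^4 + 40*m^3 + 44*m^2 - 32*m - 64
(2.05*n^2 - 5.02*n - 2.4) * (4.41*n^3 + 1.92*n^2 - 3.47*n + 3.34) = 9.0405*n^5 - 18.2022*n^4 - 27.3359*n^3 + 19.6584*n^2 - 8.4388*n - 8.016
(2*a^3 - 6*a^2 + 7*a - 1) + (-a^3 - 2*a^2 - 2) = a^3 - 8*a^2 + 7*a - 3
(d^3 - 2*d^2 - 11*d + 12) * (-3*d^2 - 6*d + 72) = -3*d^5 + 117*d^3 - 114*d^2 - 864*d + 864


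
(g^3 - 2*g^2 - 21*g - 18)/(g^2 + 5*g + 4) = (g^2 - 3*g - 18)/(g + 4)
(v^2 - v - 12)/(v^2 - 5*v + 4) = (v + 3)/(v - 1)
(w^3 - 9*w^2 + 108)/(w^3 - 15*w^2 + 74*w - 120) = (w^2 - 3*w - 18)/(w^2 - 9*w + 20)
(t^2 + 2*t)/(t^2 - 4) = t/(t - 2)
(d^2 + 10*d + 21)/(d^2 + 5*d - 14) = (d + 3)/(d - 2)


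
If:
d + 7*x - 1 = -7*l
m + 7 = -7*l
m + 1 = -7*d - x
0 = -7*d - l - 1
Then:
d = -3/88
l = -67/88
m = -147/88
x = 10/11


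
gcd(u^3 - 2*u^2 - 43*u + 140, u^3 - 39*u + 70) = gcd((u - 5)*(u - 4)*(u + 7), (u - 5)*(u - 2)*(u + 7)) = u^2 + 2*u - 35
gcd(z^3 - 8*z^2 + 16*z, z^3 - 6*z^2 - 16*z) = z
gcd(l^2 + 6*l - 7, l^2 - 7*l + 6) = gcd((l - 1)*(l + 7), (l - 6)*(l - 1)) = l - 1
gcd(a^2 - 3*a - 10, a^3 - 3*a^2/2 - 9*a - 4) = a + 2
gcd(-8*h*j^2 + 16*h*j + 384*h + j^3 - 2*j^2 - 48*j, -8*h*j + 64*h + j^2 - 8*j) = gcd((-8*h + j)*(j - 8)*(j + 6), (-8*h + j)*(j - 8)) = 8*h*j - 64*h - j^2 + 8*j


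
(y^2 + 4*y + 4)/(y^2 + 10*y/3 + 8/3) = 3*(y + 2)/(3*y + 4)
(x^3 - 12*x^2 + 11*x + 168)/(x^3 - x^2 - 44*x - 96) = (x - 7)/(x + 4)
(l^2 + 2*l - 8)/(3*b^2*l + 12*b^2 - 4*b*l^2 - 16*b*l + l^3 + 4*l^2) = (l - 2)/(3*b^2 - 4*b*l + l^2)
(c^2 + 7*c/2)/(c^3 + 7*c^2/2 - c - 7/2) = c/(c^2 - 1)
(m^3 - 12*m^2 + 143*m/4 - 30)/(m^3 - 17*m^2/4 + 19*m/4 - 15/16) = 4*(m - 8)/(4*m - 1)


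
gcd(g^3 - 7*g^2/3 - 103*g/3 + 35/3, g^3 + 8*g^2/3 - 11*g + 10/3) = g^2 + 14*g/3 - 5/3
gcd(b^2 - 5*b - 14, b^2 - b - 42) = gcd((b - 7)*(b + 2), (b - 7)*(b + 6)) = b - 7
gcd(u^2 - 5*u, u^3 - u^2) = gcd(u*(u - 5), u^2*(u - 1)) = u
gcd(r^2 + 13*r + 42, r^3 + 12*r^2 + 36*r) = r + 6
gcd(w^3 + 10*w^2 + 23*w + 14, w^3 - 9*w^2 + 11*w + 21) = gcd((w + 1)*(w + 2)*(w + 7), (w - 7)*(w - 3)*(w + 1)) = w + 1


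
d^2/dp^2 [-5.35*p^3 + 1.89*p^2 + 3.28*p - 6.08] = 3.78 - 32.1*p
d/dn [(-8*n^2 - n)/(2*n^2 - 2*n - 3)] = 3*(6*n^2 + 16*n + 1)/(4*n^4 - 8*n^3 - 8*n^2 + 12*n + 9)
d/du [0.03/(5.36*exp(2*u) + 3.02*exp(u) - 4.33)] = (-0.3216*exp(u) - 0.0906)*exp(u)/(5.36*exp(2*u) + 3.02*exp(u) - 4.33)^2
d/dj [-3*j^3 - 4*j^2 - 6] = j*(-9*j - 8)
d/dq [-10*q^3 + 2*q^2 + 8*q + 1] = -30*q^2 + 4*q + 8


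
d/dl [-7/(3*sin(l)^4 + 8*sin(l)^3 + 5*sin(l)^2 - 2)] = 14*(6*sin(l)^2 + 12*sin(l) + 5)*sin(l)*cos(l)/(3*sin(l)^4 + 8*sin(l)^3 + 5*sin(l)^2 - 2)^2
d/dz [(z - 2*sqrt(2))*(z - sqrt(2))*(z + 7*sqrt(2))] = 3*z^2 + 8*sqrt(2)*z - 38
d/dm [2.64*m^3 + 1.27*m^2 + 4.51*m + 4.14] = 7.92*m^2 + 2.54*m + 4.51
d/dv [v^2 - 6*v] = 2*v - 6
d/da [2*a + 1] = 2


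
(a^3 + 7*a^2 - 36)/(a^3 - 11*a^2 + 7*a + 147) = (a^2 + 4*a - 12)/(a^2 - 14*a + 49)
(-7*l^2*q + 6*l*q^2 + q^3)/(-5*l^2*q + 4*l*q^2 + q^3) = (7*l + q)/(5*l + q)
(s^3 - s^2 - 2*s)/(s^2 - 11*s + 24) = s*(s^2 - s - 2)/(s^2 - 11*s + 24)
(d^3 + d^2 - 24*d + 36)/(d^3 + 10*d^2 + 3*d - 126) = (d - 2)/(d + 7)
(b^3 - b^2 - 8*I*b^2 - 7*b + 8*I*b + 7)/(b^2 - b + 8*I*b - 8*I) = (b^2 - 8*I*b - 7)/(b + 8*I)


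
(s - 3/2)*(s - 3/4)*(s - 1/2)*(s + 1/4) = s^4 - 5*s^3/2 + 25*s^2/16 - 9/64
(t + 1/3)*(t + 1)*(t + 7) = t^3 + 25*t^2/3 + 29*t/3 + 7/3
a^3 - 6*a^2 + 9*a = a*(a - 3)^2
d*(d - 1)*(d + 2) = d^3 + d^2 - 2*d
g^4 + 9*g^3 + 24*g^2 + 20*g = g*(g + 2)^2*(g + 5)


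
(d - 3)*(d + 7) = d^2 + 4*d - 21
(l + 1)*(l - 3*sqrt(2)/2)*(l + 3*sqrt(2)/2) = l^3 + l^2 - 9*l/2 - 9/2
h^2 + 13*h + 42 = (h + 6)*(h + 7)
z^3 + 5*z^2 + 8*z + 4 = (z + 1)*(z + 2)^2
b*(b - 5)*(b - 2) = b^3 - 7*b^2 + 10*b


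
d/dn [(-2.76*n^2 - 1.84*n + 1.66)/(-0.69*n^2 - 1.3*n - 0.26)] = (2.3184*n^2 + 3.726*n + 2.6364)/(0.4761*n^4 + 1.794*n^3 + 2.0488*n^2 + 0.676*n + 0.0676)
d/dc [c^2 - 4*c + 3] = 2*c - 4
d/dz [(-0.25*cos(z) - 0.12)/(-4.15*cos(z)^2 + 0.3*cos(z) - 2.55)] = (1.0375*cos(z)^2 + 0.996*cos(z) - 0.6735)*sin(z)/(17.2225*cos(z)^4 - 2.49*cos(z)^3 + 21.255*cos(z)^2 - 1.53*cos(z) + 6.5025)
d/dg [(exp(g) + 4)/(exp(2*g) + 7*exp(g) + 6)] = (-(exp(g) + 4)*(2*exp(g) + 7) + exp(2*g) + 7*exp(g) + 6)*exp(g)/(exp(2*g) + 7*exp(g) + 6)^2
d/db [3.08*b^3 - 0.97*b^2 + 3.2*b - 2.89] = 9.24*b^2 - 1.94*b + 3.2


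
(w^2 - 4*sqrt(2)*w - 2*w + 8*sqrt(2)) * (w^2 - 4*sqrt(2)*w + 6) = w^4 - 8*sqrt(2)*w^3 - 2*w^3 + 16*sqrt(2)*w^2 + 38*w^2 - 76*w - 24*sqrt(2)*w + 48*sqrt(2)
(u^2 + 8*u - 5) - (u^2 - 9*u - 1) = 17*u - 4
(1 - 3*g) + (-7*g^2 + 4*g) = -7*g^2 + g + 1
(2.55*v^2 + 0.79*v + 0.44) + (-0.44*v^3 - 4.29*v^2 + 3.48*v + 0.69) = -0.44*v^3 - 1.74*v^2 + 4.27*v + 1.13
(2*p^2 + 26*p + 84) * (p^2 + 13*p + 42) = 2*p^4 + 52*p^3 + 506*p^2 + 2184*p + 3528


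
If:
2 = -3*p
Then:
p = -2/3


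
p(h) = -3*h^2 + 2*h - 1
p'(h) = 2 - 6*h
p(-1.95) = -16.31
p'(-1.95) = 13.70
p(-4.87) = -81.89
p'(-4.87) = 31.22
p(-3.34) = -41.15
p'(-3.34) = 22.04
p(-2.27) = -21.00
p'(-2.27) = 15.62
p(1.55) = -5.11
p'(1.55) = -7.30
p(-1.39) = -9.58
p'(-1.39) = 10.34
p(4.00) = -41.00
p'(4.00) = -22.00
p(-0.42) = -2.37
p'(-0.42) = 4.52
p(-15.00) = -706.00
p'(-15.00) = 92.00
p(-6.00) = -121.00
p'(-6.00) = 38.00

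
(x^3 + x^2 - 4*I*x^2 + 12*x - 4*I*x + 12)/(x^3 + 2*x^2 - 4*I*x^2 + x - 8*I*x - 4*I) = (x^2 - 4*I*x + 12)/(x^2 + x*(1 - 4*I) - 4*I)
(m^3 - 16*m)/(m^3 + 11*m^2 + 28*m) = (m - 4)/(m + 7)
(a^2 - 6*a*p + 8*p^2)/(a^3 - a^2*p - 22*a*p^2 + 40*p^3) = 1/(a + 5*p)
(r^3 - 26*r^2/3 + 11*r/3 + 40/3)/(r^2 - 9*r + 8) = (3*r^2 - 2*r - 5)/(3*(r - 1))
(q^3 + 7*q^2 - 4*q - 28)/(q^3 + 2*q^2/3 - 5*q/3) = 3*(q^3 + 7*q^2 - 4*q - 28)/(q*(3*q^2 + 2*q - 5))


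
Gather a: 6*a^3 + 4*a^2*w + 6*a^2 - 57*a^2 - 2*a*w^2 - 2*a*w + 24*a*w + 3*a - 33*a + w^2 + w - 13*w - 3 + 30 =6*a^3 + a^2*(4*w - 51) + a*(-2*w^2 + 22*w - 30) + w^2 - 12*w + 27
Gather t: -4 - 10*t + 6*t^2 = 6*t^2 - 10*t - 4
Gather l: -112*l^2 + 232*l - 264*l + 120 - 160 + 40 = -112*l^2 - 32*l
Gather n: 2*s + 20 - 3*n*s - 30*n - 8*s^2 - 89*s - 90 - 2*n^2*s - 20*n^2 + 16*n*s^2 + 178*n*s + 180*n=n^2*(-2*s - 20) + n*(16*s^2 + 175*s + 150) - 8*s^2 - 87*s - 70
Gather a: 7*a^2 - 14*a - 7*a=7*a^2 - 21*a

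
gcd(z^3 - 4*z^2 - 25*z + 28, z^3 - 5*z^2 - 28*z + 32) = z^2 + 3*z - 4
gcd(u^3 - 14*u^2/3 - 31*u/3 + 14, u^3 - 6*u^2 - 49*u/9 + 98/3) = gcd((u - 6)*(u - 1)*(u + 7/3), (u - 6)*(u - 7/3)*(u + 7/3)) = u^2 - 11*u/3 - 14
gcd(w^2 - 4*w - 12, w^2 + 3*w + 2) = w + 2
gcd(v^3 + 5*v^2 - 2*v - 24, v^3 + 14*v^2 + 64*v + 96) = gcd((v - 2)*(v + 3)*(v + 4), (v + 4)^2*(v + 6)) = v + 4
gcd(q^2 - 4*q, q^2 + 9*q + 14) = 1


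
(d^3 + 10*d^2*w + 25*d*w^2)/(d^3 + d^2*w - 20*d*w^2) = (-d - 5*w)/(-d + 4*w)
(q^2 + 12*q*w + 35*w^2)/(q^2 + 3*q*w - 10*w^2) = (q + 7*w)/(q - 2*w)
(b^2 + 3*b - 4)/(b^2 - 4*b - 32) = (b - 1)/(b - 8)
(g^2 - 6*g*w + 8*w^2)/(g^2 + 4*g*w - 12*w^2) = (g - 4*w)/(g + 6*w)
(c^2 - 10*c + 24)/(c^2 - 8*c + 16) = (c - 6)/(c - 4)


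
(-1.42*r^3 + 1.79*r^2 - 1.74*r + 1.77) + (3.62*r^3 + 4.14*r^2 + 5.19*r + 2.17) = 2.2*r^3 + 5.93*r^2 + 3.45*r + 3.94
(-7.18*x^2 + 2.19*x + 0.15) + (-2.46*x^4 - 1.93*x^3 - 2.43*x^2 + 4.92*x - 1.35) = -2.46*x^4 - 1.93*x^3 - 9.61*x^2 + 7.11*x - 1.2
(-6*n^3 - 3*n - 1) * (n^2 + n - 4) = -6*n^5 - 6*n^4 + 21*n^3 - 4*n^2 + 11*n + 4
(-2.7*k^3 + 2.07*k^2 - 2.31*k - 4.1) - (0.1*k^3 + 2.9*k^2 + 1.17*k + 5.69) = -2.8*k^3 - 0.83*k^2 - 3.48*k - 9.79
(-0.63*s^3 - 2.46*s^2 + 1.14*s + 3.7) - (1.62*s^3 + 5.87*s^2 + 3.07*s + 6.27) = -2.25*s^3 - 8.33*s^2 - 1.93*s - 2.57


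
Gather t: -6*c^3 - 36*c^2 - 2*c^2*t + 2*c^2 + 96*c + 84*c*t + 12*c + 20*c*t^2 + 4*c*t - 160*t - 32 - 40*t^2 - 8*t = -6*c^3 - 34*c^2 + 108*c + t^2*(20*c - 40) + t*(-2*c^2 + 88*c - 168) - 32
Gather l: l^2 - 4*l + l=l^2 - 3*l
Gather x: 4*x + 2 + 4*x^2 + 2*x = 4*x^2 + 6*x + 2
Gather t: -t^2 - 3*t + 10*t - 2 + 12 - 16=-t^2 + 7*t - 6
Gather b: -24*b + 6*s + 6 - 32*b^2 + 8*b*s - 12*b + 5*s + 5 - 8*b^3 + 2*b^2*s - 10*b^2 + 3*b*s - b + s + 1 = -8*b^3 + b^2*(2*s - 42) + b*(11*s - 37) + 12*s + 12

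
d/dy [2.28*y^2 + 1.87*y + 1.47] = 4.56*y + 1.87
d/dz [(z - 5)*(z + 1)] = 2*z - 4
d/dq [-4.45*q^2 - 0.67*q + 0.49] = -8.9*q - 0.67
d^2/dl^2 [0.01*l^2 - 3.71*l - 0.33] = 0.0200000000000000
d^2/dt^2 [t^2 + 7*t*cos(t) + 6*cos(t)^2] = -7*t*cos(t) + 24*sin(t)^2 - 14*sin(t) - 10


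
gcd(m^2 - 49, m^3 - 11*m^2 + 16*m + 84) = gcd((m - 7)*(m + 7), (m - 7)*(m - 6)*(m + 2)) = m - 7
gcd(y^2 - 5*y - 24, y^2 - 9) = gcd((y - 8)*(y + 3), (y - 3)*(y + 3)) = y + 3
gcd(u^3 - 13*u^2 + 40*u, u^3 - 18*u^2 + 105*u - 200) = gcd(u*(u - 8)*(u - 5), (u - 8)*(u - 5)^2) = u^2 - 13*u + 40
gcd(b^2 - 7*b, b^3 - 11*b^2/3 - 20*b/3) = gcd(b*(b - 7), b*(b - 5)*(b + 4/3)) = b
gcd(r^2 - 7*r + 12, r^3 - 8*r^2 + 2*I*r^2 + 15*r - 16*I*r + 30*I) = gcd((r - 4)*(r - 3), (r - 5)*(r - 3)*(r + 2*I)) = r - 3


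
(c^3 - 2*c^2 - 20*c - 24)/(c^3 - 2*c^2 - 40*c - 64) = (c^2 - 4*c - 12)/(c^2 - 4*c - 32)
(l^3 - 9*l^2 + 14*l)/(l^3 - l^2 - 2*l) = (l - 7)/(l + 1)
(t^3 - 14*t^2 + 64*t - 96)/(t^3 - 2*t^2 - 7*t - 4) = (t^2 - 10*t + 24)/(t^2 + 2*t + 1)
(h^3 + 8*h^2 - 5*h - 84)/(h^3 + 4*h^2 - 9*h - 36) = (h + 7)/(h + 3)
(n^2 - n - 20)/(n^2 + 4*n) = (n - 5)/n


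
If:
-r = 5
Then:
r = -5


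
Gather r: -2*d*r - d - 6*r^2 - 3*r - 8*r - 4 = -d - 6*r^2 + r*(-2*d - 11) - 4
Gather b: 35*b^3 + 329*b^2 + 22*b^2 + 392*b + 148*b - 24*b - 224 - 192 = 35*b^3 + 351*b^2 + 516*b - 416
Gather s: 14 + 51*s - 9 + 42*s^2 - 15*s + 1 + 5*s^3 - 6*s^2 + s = 5*s^3 + 36*s^2 + 37*s + 6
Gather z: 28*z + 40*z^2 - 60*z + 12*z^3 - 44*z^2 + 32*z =12*z^3 - 4*z^2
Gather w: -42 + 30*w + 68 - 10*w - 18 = 20*w + 8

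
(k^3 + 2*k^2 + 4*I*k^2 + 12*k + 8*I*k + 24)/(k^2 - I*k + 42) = (k^2 + 2*k*(1 - I) - 4*I)/(k - 7*I)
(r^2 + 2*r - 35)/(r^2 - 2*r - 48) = (-r^2 - 2*r + 35)/(-r^2 + 2*r + 48)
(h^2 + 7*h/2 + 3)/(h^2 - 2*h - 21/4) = 2*(h + 2)/(2*h - 7)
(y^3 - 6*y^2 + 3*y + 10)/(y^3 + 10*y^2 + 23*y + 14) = (y^2 - 7*y + 10)/(y^2 + 9*y + 14)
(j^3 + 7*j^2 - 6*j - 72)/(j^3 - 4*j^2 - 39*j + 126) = (j + 4)/(j - 7)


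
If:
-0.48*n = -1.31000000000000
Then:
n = 2.73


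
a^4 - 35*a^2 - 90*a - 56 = (a - 7)*(a + 1)*(a + 2)*(a + 4)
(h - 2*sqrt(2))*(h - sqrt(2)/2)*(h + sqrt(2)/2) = h^3 - 2*sqrt(2)*h^2 - h/2 + sqrt(2)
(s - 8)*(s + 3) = s^2 - 5*s - 24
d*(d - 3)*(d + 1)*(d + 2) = d^4 - 7*d^2 - 6*d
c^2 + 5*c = c*(c + 5)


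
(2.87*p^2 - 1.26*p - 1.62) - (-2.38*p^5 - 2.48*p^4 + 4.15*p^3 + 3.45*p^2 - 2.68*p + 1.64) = 2.38*p^5 + 2.48*p^4 - 4.15*p^3 - 0.58*p^2 + 1.42*p - 3.26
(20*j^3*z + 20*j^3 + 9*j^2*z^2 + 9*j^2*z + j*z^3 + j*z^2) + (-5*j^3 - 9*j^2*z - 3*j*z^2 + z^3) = 20*j^3*z + 15*j^3 + 9*j^2*z^2 + j*z^3 - 2*j*z^2 + z^3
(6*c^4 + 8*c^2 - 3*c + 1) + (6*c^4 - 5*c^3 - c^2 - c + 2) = 12*c^4 - 5*c^3 + 7*c^2 - 4*c + 3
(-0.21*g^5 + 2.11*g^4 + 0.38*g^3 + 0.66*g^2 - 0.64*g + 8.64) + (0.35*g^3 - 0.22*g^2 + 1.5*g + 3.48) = -0.21*g^5 + 2.11*g^4 + 0.73*g^3 + 0.44*g^2 + 0.86*g + 12.12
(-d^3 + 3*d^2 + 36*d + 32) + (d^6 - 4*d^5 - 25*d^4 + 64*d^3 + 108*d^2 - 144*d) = d^6 - 4*d^5 - 25*d^4 + 63*d^3 + 111*d^2 - 108*d + 32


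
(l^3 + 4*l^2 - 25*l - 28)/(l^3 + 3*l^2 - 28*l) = (l + 1)/l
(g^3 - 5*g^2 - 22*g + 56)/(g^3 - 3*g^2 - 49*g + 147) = (g^2 + 2*g - 8)/(g^2 + 4*g - 21)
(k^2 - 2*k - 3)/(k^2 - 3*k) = (k + 1)/k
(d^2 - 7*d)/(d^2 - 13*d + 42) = d/(d - 6)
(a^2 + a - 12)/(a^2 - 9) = (a + 4)/(a + 3)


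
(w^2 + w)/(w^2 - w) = (w + 1)/(w - 1)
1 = 1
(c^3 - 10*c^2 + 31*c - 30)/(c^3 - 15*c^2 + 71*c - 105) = (c - 2)/(c - 7)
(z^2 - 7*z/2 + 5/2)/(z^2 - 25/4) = 2*(z - 1)/(2*z + 5)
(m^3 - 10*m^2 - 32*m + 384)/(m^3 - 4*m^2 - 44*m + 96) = (m - 8)/(m - 2)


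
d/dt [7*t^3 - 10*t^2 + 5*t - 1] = 21*t^2 - 20*t + 5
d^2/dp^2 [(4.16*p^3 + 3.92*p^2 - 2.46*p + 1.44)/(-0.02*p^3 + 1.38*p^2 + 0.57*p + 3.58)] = (3.46944695195361e-18*p^7 - 0.232768*p^6 - 0.278639999999989*p^5 - 4.25668800000001*p^4 + 50.7001360000001*p^3 + 51.022944*p^2 - 400.232496*p - 97.227688)/(8.0e-6*p^9 - 0.001656*p^8 + 0.11358*p^7 - 2.537976*p^6 - 2.644182*p^5 - 21.55347*p^4 - 16.312377*p^3 - 56.549322*p^2 - 21.916044*p - 45.882712)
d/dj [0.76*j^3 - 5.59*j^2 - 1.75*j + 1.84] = 2.28*j^2 - 11.18*j - 1.75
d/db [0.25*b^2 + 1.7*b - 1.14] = 0.5*b + 1.7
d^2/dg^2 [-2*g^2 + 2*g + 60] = -4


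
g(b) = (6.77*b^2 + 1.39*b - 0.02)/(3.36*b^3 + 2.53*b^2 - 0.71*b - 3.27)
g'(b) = (13.54*b + 1.39)/(3.36*b^3 + 2.53*b^2 - 0.71*b - 3.27) + (-10.08*b^2 - 5.06*b + 0.71)*(6.77*b^2 + 1.39*b - 0.02)/(3.36*b^3 + 2.53*b^2 - 0.71*b - 3.27)^2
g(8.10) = 0.23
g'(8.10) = -0.03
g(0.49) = -0.87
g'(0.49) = -4.47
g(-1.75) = -1.49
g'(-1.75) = -0.76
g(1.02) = 3.83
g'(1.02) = -19.07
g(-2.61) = -0.97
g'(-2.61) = -0.43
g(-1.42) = -1.72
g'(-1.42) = -0.52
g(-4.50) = -0.51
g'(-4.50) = -0.13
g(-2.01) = -1.30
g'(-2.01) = -0.68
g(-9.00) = -0.24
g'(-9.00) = -0.03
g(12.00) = 0.16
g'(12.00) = -0.01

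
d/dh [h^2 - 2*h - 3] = 2*h - 2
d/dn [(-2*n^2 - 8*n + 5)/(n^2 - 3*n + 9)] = (14*n^2 - 46*n - 57)/(n^4 - 6*n^3 + 27*n^2 - 54*n + 81)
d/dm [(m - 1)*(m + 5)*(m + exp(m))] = m^2*exp(m) + 3*m^2 + 6*m*exp(m) + 8*m - exp(m) - 5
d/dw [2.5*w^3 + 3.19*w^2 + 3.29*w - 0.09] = 7.5*w^2 + 6.38*w + 3.29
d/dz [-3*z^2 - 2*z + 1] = -6*z - 2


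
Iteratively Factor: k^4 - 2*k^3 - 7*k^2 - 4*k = (k + 1)*(k^3 - 3*k^2 - 4*k) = (k - 4)*(k + 1)*(k^2 + k) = k*(k - 4)*(k + 1)*(k + 1)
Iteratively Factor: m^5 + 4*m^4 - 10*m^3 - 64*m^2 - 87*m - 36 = (m - 4)*(m^4 + 8*m^3 + 22*m^2 + 24*m + 9) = (m - 4)*(m + 3)*(m^3 + 5*m^2 + 7*m + 3) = (m - 4)*(m + 1)*(m + 3)*(m^2 + 4*m + 3) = (m - 4)*(m + 1)*(m + 3)^2*(m + 1)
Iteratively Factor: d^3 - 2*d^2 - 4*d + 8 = (d - 2)*(d^2 - 4) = (d - 2)^2*(d + 2)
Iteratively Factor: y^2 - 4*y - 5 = (y - 5)*(y + 1)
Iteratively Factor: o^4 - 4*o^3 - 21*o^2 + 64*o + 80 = (o + 4)*(o^3 - 8*o^2 + 11*o + 20) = (o - 5)*(o + 4)*(o^2 - 3*o - 4) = (o - 5)*(o + 1)*(o + 4)*(o - 4)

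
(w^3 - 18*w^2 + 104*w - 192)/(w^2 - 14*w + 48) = w - 4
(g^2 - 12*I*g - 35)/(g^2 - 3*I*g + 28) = (g - 5*I)/(g + 4*I)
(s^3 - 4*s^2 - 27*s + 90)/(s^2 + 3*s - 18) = (s^2 - s - 30)/(s + 6)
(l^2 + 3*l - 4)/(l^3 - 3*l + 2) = (l + 4)/(l^2 + l - 2)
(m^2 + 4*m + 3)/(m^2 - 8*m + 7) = (m^2 + 4*m + 3)/(m^2 - 8*m + 7)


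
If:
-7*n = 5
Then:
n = -5/7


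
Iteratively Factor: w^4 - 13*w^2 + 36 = (w - 3)*(w^3 + 3*w^2 - 4*w - 12) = (w - 3)*(w + 2)*(w^2 + w - 6) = (w - 3)*(w + 2)*(w + 3)*(w - 2)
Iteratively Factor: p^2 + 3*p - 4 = (p + 4)*(p - 1)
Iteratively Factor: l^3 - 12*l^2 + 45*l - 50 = (l - 2)*(l^2 - 10*l + 25) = (l - 5)*(l - 2)*(l - 5)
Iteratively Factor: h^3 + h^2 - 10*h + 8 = (h + 4)*(h^2 - 3*h + 2) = (h - 2)*(h + 4)*(h - 1)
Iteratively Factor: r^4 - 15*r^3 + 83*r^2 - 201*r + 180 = (r - 3)*(r^3 - 12*r^2 + 47*r - 60) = (r - 4)*(r - 3)*(r^2 - 8*r + 15) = (r - 5)*(r - 4)*(r - 3)*(r - 3)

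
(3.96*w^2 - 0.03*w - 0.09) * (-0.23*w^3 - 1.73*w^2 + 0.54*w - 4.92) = -0.9108*w^5 - 6.8439*w^4 + 2.211*w^3 - 19.3437*w^2 + 0.099*w + 0.4428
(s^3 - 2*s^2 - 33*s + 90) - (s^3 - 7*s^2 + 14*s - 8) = 5*s^2 - 47*s + 98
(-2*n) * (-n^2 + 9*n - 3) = 2*n^3 - 18*n^2 + 6*n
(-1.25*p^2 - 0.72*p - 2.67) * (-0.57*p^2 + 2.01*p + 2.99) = 0.7125*p^4 - 2.1021*p^3 - 3.6628*p^2 - 7.5195*p - 7.9833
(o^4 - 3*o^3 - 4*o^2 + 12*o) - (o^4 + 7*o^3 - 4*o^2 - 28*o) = -10*o^3 + 40*o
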